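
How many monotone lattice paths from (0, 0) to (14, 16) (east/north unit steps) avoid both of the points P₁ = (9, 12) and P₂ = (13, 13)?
Number of paths = 72663695

Inclusion–exclusion. Total paths: C(30, 14) = 145422675. Through P₁: C(21, 9)·C(9, 5) = 37035180. Through P₂: C(26, 13)·C(4, 1) = 41602400. Since P₁ is strictly southwest of P₂, a monotone path through both must visit P₁ then P₂; paths through both = C(21, 9)·C(5, 4)·C(4, 1) = 5878600. Avoid both = 145422675 − 37035180 − 41602400 + 5878600 = 72663695.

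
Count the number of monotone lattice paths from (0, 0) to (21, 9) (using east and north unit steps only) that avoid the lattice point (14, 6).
Number of paths = 9655950

Total paths from (0, 0) to (21, 9): C(30, 21) = 14307150. Paths through (14, 6): (paths (0, 0) → (14, 6)) × (paths (14, 6) → (21, 9)) = C(20, 14) · C(10, 7) = 38760 · 120 = 4651200. Avoidance count = 14307150 − 4651200 = 9655950.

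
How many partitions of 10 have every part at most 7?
p(10, parts ≤ 7) = 38

Partitions of 10 with all parts ≤ 7: 7+3, 7+2+1, 7+1+1+1, 6+4, 6+3+1, 6+2+2, 6+2+1+1, 6+1+1+1+1, 5+5, 5+4+1, 5+3+2, 5+3+1+1, 5+2+2+1, 5+2+1+1+1, 5+1+1+1+1+1, 4+4+2, 4+4+1+1, 4+3+3, 4+3+2+1, 4+3+1+1+1, 4+2+2+2, 4+2+2+1+1, 4+2+1+1+1+1, 4+1+1+1+1+1+1, 3+3+3+1, 3+3+2+2, 3+3+2+1+1, 3+3+1+1+1+1, 3+2+2+2+1, 3+2+2+1+1+1, … (38 total). Count = 38.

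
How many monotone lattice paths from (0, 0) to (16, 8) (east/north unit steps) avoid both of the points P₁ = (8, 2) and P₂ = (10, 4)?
Number of paths = 446826

Inclusion–exclusion. Total paths: C(24, 16) = 735471. Through P₁: C(10, 8)·C(14, 8) = 135135. Through P₂: C(14, 10)·C(10, 6) = 210210. Since P₁ is strictly southwest of P₂, a monotone path through both must visit P₁ then P₂; paths through both = C(10, 8)·C(4, 2)·C(10, 6) = 56700. Avoid both = 735471 − 135135 − 210210 + 56700 = 446826.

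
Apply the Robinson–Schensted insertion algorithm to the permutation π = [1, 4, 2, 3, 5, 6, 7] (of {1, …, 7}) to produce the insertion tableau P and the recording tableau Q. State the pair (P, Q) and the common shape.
P = [1, 2, 3, 5, 6, 7] / [4];  Q = [1, 2, 4, 5, 6, 7] / [3];  common shape = (6, 1)

Row-insert the values π_1, π_2, … into P one at a time, bumping the leftmost entry strictly greater than the inserted value down to the next row. The recording tableau Q records, in position (i, j), the step at which that cell was added to P.
  Insert 1 (step 1): P = [1];  Q = [1]
  Insert 4 (step 2): P = [1, 4];  Q = [1, 2]
  Insert 2 (step 3): P = [1, 2] / [4];  Q = [1, 2] / [3]
  Insert 3 (step 4): P = [1, 2, 3] / [4];  Q = [1, 2, 4] / [3]
  Insert 5 (step 5): P = [1, 2, 3, 5] / [4];  Q = [1, 2, 4, 5] / [3]
  Insert 6 (step 6): P = [1, 2, 3, 5, 6] / [4];  Q = [1, 2, 4, 5, 6] / [3]
  Insert 7 (step 7): P = [1, 2, 3, 5, 6, 7] / [4];  Q = [1, 2, 4, 5, 6, 7] / [3]
Final shape: (6, 1).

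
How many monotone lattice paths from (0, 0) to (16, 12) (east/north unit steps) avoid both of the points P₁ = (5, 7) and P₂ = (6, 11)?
Number of paths = 26869723

Inclusion–exclusion. Total paths: C(28, 16) = 30421755. Through P₁: C(12, 5)·C(16, 11) = 3459456. Through P₂: C(17, 6)·C(11, 10) = 136136. Since P₁ is strictly southwest of P₂, a monotone path through both must visit P₁ then P₂; paths through both = C(12, 5)·C(5, 1)·C(11, 10) = 43560. Avoid both = 30421755 − 3459456 − 136136 + 43560 = 26869723.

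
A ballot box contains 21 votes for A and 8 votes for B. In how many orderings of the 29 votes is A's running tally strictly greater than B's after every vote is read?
Strict-lead orderings = 1924065

Total orderings of the 29 votes with 21 for A: C(29, 21) = 4292145. By the Bertrand ballot formula (Cycle Lemma / reflection principle), the number of orderings in which A is strictly ahead of B throughout is (p − q)/(p + q) · C(p + q, p) = (21 − 8)/(21 + 8) · 4292145 = 1924065.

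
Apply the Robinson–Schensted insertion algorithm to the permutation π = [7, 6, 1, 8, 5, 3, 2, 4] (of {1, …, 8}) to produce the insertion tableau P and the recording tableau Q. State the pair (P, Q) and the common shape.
P = [1, 2, 4] / [3, 8] / [5] / [6] / [7];  Q = [1, 4, 8] / [2, 5] / [3] / [6] / [7];  common shape = (3, 2, 1, 1, 1)

Row-insert the values π_1, π_2, … into P one at a time, bumping the leftmost entry strictly greater than the inserted value down to the next row. The recording tableau Q records, in position (i, j), the step at which that cell was added to P.
  Insert 7 (step 1): P = [7];  Q = [1]
  Insert 6 (step 2): P = [6] / [7];  Q = [1] / [2]
  Insert 1 (step 3): P = [1] / [6] / [7];  Q = [1] / [2] / [3]
  Insert 8 (step 4): P = [1, 8] / [6] / [7];  Q = [1, 4] / [2] / [3]
  Insert 5 (step 5): P = [1, 5] / [6, 8] / [7];  Q = [1, 4] / [2, 5] / [3]
  Insert 3 (step 6): P = [1, 3] / [5, 8] / [6] / [7];  Q = [1, 4] / [2, 5] / [3] / [6]
  Insert 2 (step 7): P = [1, 2] / [3, 8] / [5] / [6] / [7];  Q = [1, 4] / [2, 5] / [3] / [6] / [7]
  Insert 4 (step 8): P = [1, 2, 4] / [3, 8] / [5] / [6] / [7];  Q = [1, 4, 8] / [2, 5] / [3] / [6] / [7]
Final shape: (3, 2, 1, 1, 1).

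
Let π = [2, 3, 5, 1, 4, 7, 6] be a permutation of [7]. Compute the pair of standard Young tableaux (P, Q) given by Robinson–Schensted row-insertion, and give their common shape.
P = [1, 3, 4, 6] / [2, 5, 7];  Q = [1, 2, 3, 6] / [4, 5, 7];  common shape = (4, 3)

Row-insert the values π_1, π_2, … into P one at a time, bumping the leftmost entry strictly greater than the inserted value down to the next row. The recording tableau Q records, in position (i, j), the step at which that cell was added to P.
  Insert 2 (step 1): P = [2];  Q = [1]
  Insert 3 (step 2): P = [2, 3];  Q = [1, 2]
  Insert 5 (step 3): P = [2, 3, 5];  Q = [1, 2, 3]
  Insert 1 (step 4): P = [1, 3, 5] / [2];  Q = [1, 2, 3] / [4]
  Insert 4 (step 5): P = [1, 3, 4] / [2, 5];  Q = [1, 2, 3] / [4, 5]
  Insert 7 (step 6): P = [1, 3, 4, 7] / [2, 5];  Q = [1, 2, 3, 6] / [4, 5]
  Insert 6 (step 7): P = [1, 3, 4, 6] / [2, 5, 7];  Q = [1, 2, 3, 6] / [4, 5, 7]
Final shape: (4, 3).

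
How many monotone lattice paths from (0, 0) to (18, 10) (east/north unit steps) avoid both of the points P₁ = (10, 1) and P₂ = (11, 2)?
Number of paths = 12495340

Inclusion–exclusion. Total paths: C(28, 18) = 13123110. Through P₁: C(11, 10)·C(17, 8) = 267410. Through P₂: C(13, 11)·C(15, 7) = 501930. Since P₁ is strictly southwest of P₂, a monotone path through both must visit P₁ then P₂; paths through both = C(11, 10)·C(2, 1)·C(15, 7) = 141570. Avoid both = 13123110 − 267410 − 501930 + 141570 = 12495340.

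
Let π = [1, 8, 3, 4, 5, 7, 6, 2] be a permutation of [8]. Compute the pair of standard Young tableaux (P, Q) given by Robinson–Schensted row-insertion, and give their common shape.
P = [1, 2, 4, 5, 6] / [3] / [7] / [8];  Q = [1, 2, 4, 5, 6] / [3] / [7] / [8];  common shape = (5, 1, 1, 1)

Row-insert the values π_1, π_2, … into P one at a time, bumping the leftmost entry strictly greater than the inserted value down to the next row. The recording tableau Q records, in position (i, j), the step at which that cell was added to P.
  Insert 1 (step 1): P = [1];  Q = [1]
  Insert 8 (step 2): P = [1, 8];  Q = [1, 2]
  Insert 3 (step 3): P = [1, 3] / [8];  Q = [1, 2] / [3]
  Insert 4 (step 4): P = [1, 3, 4] / [8];  Q = [1, 2, 4] / [3]
  Insert 5 (step 5): P = [1, 3, 4, 5] / [8];  Q = [1, 2, 4, 5] / [3]
  Insert 7 (step 6): P = [1, 3, 4, 5, 7] / [8];  Q = [1, 2, 4, 5, 6] / [3]
  Insert 6 (step 7): P = [1, 3, 4, 5, 6] / [7] / [8];  Q = [1, 2, 4, 5, 6] / [3] / [7]
  Insert 2 (step 8): P = [1, 2, 4, 5, 6] / [3] / [7] / [8];  Q = [1, 2, 4, 5, 6] / [3] / [7] / [8]
Final shape: (5, 1, 1, 1).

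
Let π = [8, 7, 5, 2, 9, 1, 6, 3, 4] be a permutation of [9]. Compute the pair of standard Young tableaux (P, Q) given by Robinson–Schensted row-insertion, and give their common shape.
P = [1, 3, 4] / [2, 6] / [5, 9] / [7] / [8];  Q = [1, 5, 9] / [2, 7] / [3, 8] / [4] / [6];  common shape = (3, 2, 2, 1, 1)

Row-insert the values π_1, π_2, … into P one at a time, bumping the leftmost entry strictly greater than the inserted value down to the next row. The recording tableau Q records, in position (i, j), the step at which that cell was added to P.
  Insert 8 (step 1): P = [8];  Q = [1]
  Insert 7 (step 2): P = [7] / [8];  Q = [1] / [2]
  Insert 5 (step 3): P = [5] / [7] / [8];  Q = [1] / [2] / [3]
  Insert 2 (step 4): P = [2] / [5] / [7] / [8];  Q = [1] / [2] / [3] / [4]
  Insert 9 (step 5): P = [2, 9] / [5] / [7] / [8];  Q = [1, 5] / [2] / [3] / [4]
  Insert 1 (step 6): P = [1, 9] / [2] / [5] / [7] / [8];  Q = [1, 5] / [2] / [3] / [4] / [6]
  Insert 6 (step 7): P = [1, 6] / [2, 9] / [5] / [7] / [8];  Q = [1, 5] / [2, 7] / [3] / [4] / [6]
  Insert 3 (step 8): P = [1, 3] / [2, 6] / [5, 9] / [7] / [8];  Q = [1, 5] / [2, 7] / [3, 8] / [4] / [6]
  Insert 4 (step 9): P = [1, 3, 4] / [2, 6] / [5, 9] / [7] / [8];  Q = [1, 5, 9] / [2, 7] / [3, 8] / [4] / [6]
Final shape: (3, 2, 2, 1, 1).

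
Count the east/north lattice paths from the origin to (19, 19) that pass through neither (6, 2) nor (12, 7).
Number of paths = 30104856624

Inclusion–exclusion. Total paths: C(38, 19) = 35345263800. Through P₁: C(8, 6)·C(30, 13) = 3353275800. Through P₂: C(19, 12)·C(19, 7) = 2538950544. Since P₁ is strictly southwest of P₂, a monotone path through both must visit P₁ then P₂; paths through both = C(8, 6)·C(11, 6)·C(19, 7) = 651819168. Avoid both = 35345263800 − 3353275800 − 2538950544 + 651819168 = 30104856624.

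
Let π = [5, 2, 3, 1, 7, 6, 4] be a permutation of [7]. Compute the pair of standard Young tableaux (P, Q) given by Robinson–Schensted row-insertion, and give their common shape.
P = [1, 3, 4] / [2, 6] / [5, 7];  Q = [1, 3, 5] / [2, 6] / [4, 7];  common shape = (3, 2, 2)

Row-insert the values π_1, π_2, … into P one at a time, bumping the leftmost entry strictly greater than the inserted value down to the next row. The recording tableau Q records, in position (i, j), the step at which that cell was added to P.
  Insert 5 (step 1): P = [5];  Q = [1]
  Insert 2 (step 2): P = [2] / [5];  Q = [1] / [2]
  Insert 3 (step 3): P = [2, 3] / [5];  Q = [1, 3] / [2]
  Insert 1 (step 4): P = [1, 3] / [2] / [5];  Q = [1, 3] / [2] / [4]
  Insert 7 (step 5): P = [1, 3, 7] / [2] / [5];  Q = [1, 3, 5] / [2] / [4]
  Insert 6 (step 6): P = [1, 3, 6] / [2, 7] / [5];  Q = [1, 3, 5] / [2, 6] / [4]
  Insert 4 (step 7): P = [1, 3, 4] / [2, 6] / [5, 7];  Q = [1, 3, 5] / [2, 6] / [4, 7]
Final shape: (3, 2, 2).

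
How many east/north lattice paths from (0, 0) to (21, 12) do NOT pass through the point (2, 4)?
Number of paths = 321516195

Total paths from (0, 0) to (21, 12): C(33, 21) = 354817320. Paths through (2, 4): (paths (0, 0) → (2, 4)) × (paths (2, 4) → (21, 12)) = C(6, 2) · C(27, 19) = 15 · 2220075 = 33301125. Avoidance count = 354817320 − 33301125 = 321516195.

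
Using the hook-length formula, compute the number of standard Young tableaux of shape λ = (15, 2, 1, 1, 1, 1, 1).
# SYT of shape (15, 2, 1, 1, 1, 1, 1) = 682176

Hook-length formula: f^λ = n! / Π hook(c), product over all cells c of the Young diagram. For λ = (15, 2, 1, 1, 1, 1, 1), n = 22 boxes. Hook lengths by row (left-to-right, top-to-bottom): [21, 15, 13, 12, 11, 10, 9, 8, 7, 6, 5, 4, 3, 2, 1]; [7, 1]; [5]; [4]; [3]; [2]; [1]. Product of hooks = 1647669703680000. So f^λ = 22! / 1647669703680000 = 1124000727777607680000 / 1647669703680000 = 682176.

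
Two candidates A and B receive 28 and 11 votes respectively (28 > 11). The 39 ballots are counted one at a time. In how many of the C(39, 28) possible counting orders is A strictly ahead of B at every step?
Strict-lead orderings = 730588532

Total orderings of the 39 votes with 28 for A: C(39, 28) = 1676056044. By the Bertrand ballot formula (Cycle Lemma / reflection principle), the number of orderings in which A is strictly ahead of B throughout is (p − q)/(p + q) · C(p + q, p) = (28 − 11)/(28 + 11) · 1676056044 = 730588532.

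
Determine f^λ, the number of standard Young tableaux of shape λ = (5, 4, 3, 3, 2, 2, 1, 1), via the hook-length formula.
# SYT of shape (5, 4, 3, 3, 2, 2, 1, 1) = 523783260

Hook-length formula: f^λ = n! / Π hook(c), product over all cells c of the Young diagram. For λ = (5, 4, 3, 3, 2, 2, 1, 1), n = 21 boxes. Hook lengths by row (left-to-right, top-to-bottom): [12, 9, 6, 3, 1]; [10, 7, 4, 1]; [8, 5, 2]; [7, 4, 1]; [5, 2]; [4, 1]; [2]; [1]. Product of hooks = 97542144000. So f^λ = 21! / 97542144000 = 51090942171709440000 / 97542144000 = 523783260.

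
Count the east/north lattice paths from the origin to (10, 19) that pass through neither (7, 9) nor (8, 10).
Number of paths = 15609880

Inclusion–exclusion. Total paths: C(29, 10) = 20030010. Through P₁: C(16, 7)·C(13, 3) = 3271840. Through P₂: C(18, 8)·C(11, 2) = 2406690. Since P₁ is strictly southwest of P₂, a monotone path through both must visit P₁ then P₂; paths through both = C(16, 7)·C(2, 1)·C(11, 2) = 1258400. Avoid both = 20030010 − 3271840 − 2406690 + 1258400 = 15609880.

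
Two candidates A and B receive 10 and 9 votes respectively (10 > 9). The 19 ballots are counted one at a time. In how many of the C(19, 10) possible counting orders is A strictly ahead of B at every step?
Strict-lead orderings = 4862

Total orderings of the 19 votes with 10 for A: C(19, 10) = 92378. By the Bertrand ballot formula (Cycle Lemma / reflection principle), the number of orderings in which A is strictly ahead of B throughout is (p − q)/(p + q) · C(p + q, p) = (10 − 9)/(10 + 9) · 92378 = 4862.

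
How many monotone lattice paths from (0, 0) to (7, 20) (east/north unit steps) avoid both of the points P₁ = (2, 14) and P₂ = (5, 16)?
Number of paths = 545355

Inclusion–exclusion. Total paths: C(27, 7) = 888030. Through P₁: C(16, 2)·C(11, 5) = 55440. Through P₂: C(21, 5)·C(6, 2) = 305235. Since P₁ is strictly southwest of P₂, a monotone path through both must visit P₁ then P₂; paths through both = C(16, 2)·C(5, 3)·C(6, 2) = 18000. Avoid both = 888030 − 55440 − 305235 + 18000 = 545355.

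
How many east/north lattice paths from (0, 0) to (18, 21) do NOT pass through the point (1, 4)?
Number of paths = 50691112890

Total paths from (0, 0) to (18, 21): C(39, 18) = 62359143990. Paths through (1, 4): (paths (0, 0) → (1, 4)) × (paths (1, 4) → (18, 21)) = C(5, 1) · C(34, 17) = 5 · 2333606220 = 11668031100. Avoidance count = 62359143990 − 11668031100 = 50691112890.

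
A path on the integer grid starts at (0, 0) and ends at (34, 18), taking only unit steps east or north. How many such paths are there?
Number of paths = 42671977361650

A monotone lattice path from (0, 0) to (34, 18) consists of 34 east steps and 18 north steps in some order, so it is determined by which 34 of the 52 steps are east. The count is C(52, 34) = 42671977361650.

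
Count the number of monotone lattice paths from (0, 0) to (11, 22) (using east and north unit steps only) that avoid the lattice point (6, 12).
Number of paths = 137789028

Total paths from (0, 0) to (11, 22): C(33, 11) = 193536720. Paths through (6, 12): (paths (0, 0) → (6, 12)) × (paths (6, 12) → (11, 22)) = C(18, 6) · C(15, 5) = 18564 · 3003 = 55747692. Avoidance count = 193536720 − 55747692 = 137789028.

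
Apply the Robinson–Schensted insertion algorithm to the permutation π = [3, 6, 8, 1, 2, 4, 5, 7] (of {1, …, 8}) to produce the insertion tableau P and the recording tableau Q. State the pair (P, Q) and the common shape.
P = [1, 2, 4, 5, 7] / [3, 6, 8];  Q = [1, 2, 3, 7, 8] / [4, 5, 6];  common shape = (5, 3)

Row-insert the values π_1, π_2, … into P one at a time, bumping the leftmost entry strictly greater than the inserted value down to the next row. The recording tableau Q records, in position (i, j), the step at which that cell was added to P.
  Insert 3 (step 1): P = [3];  Q = [1]
  Insert 6 (step 2): P = [3, 6];  Q = [1, 2]
  Insert 8 (step 3): P = [3, 6, 8];  Q = [1, 2, 3]
  Insert 1 (step 4): P = [1, 6, 8] / [3];  Q = [1, 2, 3] / [4]
  Insert 2 (step 5): P = [1, 2, 8] / [3, 6];  Q = [1, 2, 3] / [4, 5]
  Insert 4 (step 6): P = [1, 2, 4] / [3, 6, 8];  Q = [1, 2, 3] / [4, 5, 6]
  Insert 5 (step 7): P = [1, 2, 4, 5] / [3, 6, 8];  Q = [1, 2, 3, 7] / [4, 5, 6]
  Insert 7 (step 8): P = [1, 2, 4, 5, 7] / [3, 6, 8];  Q = [1, 2, 3, 7, 8] / [4, 5, 6]
Final shape: (5, 3).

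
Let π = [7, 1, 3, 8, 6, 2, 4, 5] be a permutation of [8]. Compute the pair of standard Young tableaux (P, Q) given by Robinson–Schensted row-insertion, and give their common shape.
P = [1, 2, 4, 5] / [3, 6] / [7, 8];  Q = [1, 3, 4, 8] / [2, 5] / [6, 7];  common shape = (4, 2, 2)

Row-insert the values π_1, π_2, … into P one at a time, bumping the leftmost entry strictly greater than the inserted value down to the next row. The recording tableau Q records, in position (i, j), the step at which that cell was added to P.
  Insert 7 (step 1): P = [7];  Q = [1]
  Insert 1 (step 2): P = [1] / [7];  Q = [1] / [2]
  Insert 3 (step 3): P = [1, 3] / [7];  Q = [1, 3] / [2]
  Insert 8 (step 4): P = [1, 3, 8] / [7];  Q = [1, 3, 4] / [2]
  Insert 6 (step 5): P = [1, 3, 6] / [7, 8];  Q = [1, 3, 4] / [2, 5]
  Insert 2 (step 6): P = [1, 2, 6] / [3, 8] / [7];  Q = [1, 3, 4] / [2, 5] / [6]
  Insert 4 (step 7): P = [1, 2, 4] / [3, 6] / [7, 8];  Q = [1, 3, 4] / [2, 5] / [6, 7]
  Insert 5 (step 8): P = [1, 2, 4, 5] / [3, 6] / [7, 8];  Q = [1, 3, 4, 8] / [2, 5] / [6, 7]
Final shape: (4, 2, 2).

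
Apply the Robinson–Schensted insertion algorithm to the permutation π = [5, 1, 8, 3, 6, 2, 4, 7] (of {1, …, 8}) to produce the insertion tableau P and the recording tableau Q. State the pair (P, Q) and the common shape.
P = [1, 2, 4, 7] / [3, 6] / [5, 8];  Q = [1, 3, 5, 8] / [2, 4] / [6, 7];  common shape = (4, 2, 2)

Row-insert the values π_1, π_2, … into P one at a time, bumping the leftmost entry strictly greater than the inserted value down to the next row. The recording tableau Q records, in position (i, j), the step at which that cell was added to P.
  Insert 5 (step 1): P = [5];  Q = [1]
  Insert 1 (step 2): P = [1] / [5];  Q = [1] / [2]
  Insert 8 (step 3): P = [1, 8] / [5];  Q = [1, 3] / [2]
  Insert 3 (step 4): P = [1, 3] / [5, 8];  Q = [1, 3] / [2, 4]
  Insert 6 (step 5): P = [1, 3, 6] / [5, 8];  Q = [1, 3, 5] / [2, 4]
  Insert 2 (step 6): P = [1, 2, 6] / [3, 8] / [5];  Q = [1, 3, 5] / [2, 4] / [6]
  Insert 4 (step 7): P = [1, 2, 4] / [3, 6] / [5, 8];  Q = [1, 3, 5] / [2, 4] / [6, 7]
  Insert 7 (step 8): P = [1, 2, 4, 7] / [3, 6] / [5, 8];  Q = [1, 3, 5, 8] / [2, 4] / [6, 7]
Final shape: (4, 2, 2).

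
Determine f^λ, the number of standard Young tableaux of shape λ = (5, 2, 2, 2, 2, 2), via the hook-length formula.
# SYT of shape (5, 2, 2, 2, 2, 2) = 28028

Hook-length formula: f^λ = n! / Π hook(c), product over all cells c of the Young diagram. For λ = (5, 2, 2, 2, 2, 2), n = 15 boxes. Hook lengths by row (left-to-right, top-to-bottom): [10, 9, 3, 2, 1]; [6, 5]; [5, 4]; [4, 3]; [3, 2]; [2, 1]. Product of hooks = 46656000. So f^λ = 15! / 46656000 = 1307674368000 / 46656000 = 28028.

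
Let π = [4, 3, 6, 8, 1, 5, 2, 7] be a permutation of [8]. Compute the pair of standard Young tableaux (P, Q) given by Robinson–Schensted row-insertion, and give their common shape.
P = [1, 2, 7] / [3, 5, 8] / [4, 6];  Q = [1, 3, 4] / [2, 6, 8] / [5, 7];  common shape = (3, 3, 2)

Row-insert the values π_1, π_2, … into P one at a time, bumping the leftmost entry strictly greater than the inserted value down to the next row. The recording tableau Q records, in position (i, j), the step at which that cell was added to P.
  Insert 4 (step 1): P = [4];  Q = [1]
  Insert 3 (step 2): P = [3] / [4];  Q = [1] / [2]
  Insert 6 (step 3): P = [3, 6] / [4];  Q = [1, 3] / [2]
  Insert 8 (step 4): P = [3, 6, 8] / [4];  Q = [1, 3, 4] / [2]
  Insert 1 (step 5): P = [1, 6, 8] / [3] / [4];  Q = [1, 3, 4] / [2] / [5]
  Insert 5 (step 6): P = [1, 5, 8] / [3, 6] / [4];  Q = [1, 3, 4] / [2, 6] / [5]
  Insert 2 (step 7): P = [1, 2, 8] / [3, 5] / [4, 6];  Q = [1, 3, 4] / [2, 6] / [5, 7]
  Insert 7 (step 8): P = [1, 2, 7] / [3, 5, 8] / [4, 6];  Q = [1, 3, 4] / [2, 6, 8] / [5, 7]
Final shape: (3, 3, 2).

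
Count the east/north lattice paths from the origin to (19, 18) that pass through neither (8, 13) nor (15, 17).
Number of paths = 14290932480

Inclusion–exclusion. Total paths: C(37, 19) = 17672631900. Through P₁: C(21, 8)·C(16, 11) = 888844320. Through P₂: C(32, 15)·C(5, 4) = 2828613600. Since P₁ is strictly southwest of P₂, a monotone path through both must visit P₁ then P₂; paths through both = C(21, 8)·C(11, 7)·C(5, 4) = 335758500. Avoid both = 17672631900 − 888844320 − 2828613600 + 335758500 = 14290932480.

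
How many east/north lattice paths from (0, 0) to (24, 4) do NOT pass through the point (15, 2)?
Number of paths = 12995

Total paths from (0, 0) to (24, 4): C(28, 24) = 20475. Paths through (15, 2): (paths (0, 0) → (15, 2)) × (paths (15, 2) → (24, 4)) = C(17, 15) · C(11, 9) = 136 · 55 = 7480. Avoidance count = 20475 − 7480 = 12995.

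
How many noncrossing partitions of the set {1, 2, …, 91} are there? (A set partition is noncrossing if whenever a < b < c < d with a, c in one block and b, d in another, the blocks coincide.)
C_91 = 3935312233584004685417853572763349509774031680023800

These noncrossing partitions are counted by the Catalan number C_n = (1/(n + 1)) · C(2n, n). For n = 91: C_91 = (1/92) · C(182, 91) = 362048725489728431058442528694228154899210914562189600/92 = 3935312233584004685417853572763349509774031680023800.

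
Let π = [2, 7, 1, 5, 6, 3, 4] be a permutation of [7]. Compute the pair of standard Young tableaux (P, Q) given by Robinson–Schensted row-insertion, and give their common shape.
P = [1, 3, 4] / [2, 5, 6] / [7];  Q = [1, 2, 5] / [3, 4, 7] / [6];  common shape = (3, 3, 1)

Row-insert the values π_1, π_2, … into P one at a time, bumping the leftmost entry strictly greater than the inserted value down to the next row. The recording tableau Q records, in position (i, j), the step at which that cell was added to P.
  Insert 2 (step 1): P = [2];  Q = [1]
  Insert 7 (step 2): P = [2, 7];  Q = [1, 2]
  Insert 1 (step 3): P = [1, 7] / [2];  Q = [1, 2] / [3]
  Insert 5 (step 4): P = [1, 5] / [2, 7];  Q = [1, 2] / [3, 4]
  Insert 6 (step 5): P = [1, 5, 6] / [2, 7];  Q = [1, 2, 5] / [3, 4]
  Insert 3 (step 6): P = [1, 3, 6] / [2, 5] / [7];  Q = [1, 2, 5] / [3, 4] / [6]
  Insert 4 (step 7): P = [1, 3, 4] / [2, 5, 6] / [7];  Q = [1, 2, 5] / [3, 4, 7] / [6]
Final shape: (3, 3, 1).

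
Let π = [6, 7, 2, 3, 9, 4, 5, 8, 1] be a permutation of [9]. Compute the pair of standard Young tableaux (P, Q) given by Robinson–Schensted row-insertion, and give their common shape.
P = [1, 3, 4, 5, 8] / [2, 7, 9] / [6];  Q = [1, 2, 5, 7, 8] / [3, 4, 6] / [9];  common shape = (5, 3, 1)

Row-insert the values π_1, π_2, … into P one at a time, bumping the leftmost entry strictly greater than the inserted value down to the next row. The recording tableau Q records, in position (i, j), the step at which that cell was added to P.
  Insert 6 (step 1): P = [6];  Q = [1]
  Insert 7 (step 2): P = [6, 7];  Q = [1, 2]
  Insert 2 (step 3): P = [2, 7] / [6];  Q = [1, 2] / [3]
  Insert 3 (step 4): P = [2, 3] / [6, 7];  Q = [1, 2] / [3, 4]
  Insert 9 (step 5): P = [2, 3, 9] / [6, 7];  Q = [1, 2, 5] / [3, 4]
  Insert 4 (step 6): P = [2, 3, 4] / [6, 7, 9];  Q = [1, 2, 5] / [3, 4, 6]
  Insert 5 (step 7): P = [2, 3, 4, 5] / [6, 7, 9];  Q = [1, 2, 5, 7] / [3, 4, 6]
  Insert 8 (step 8): P = [2, 3, 4, 5, 8] / [6, 7, 9];  Q = [1, 2, 5, 7, 8] / [3, 4, 6]
  Insert 1 (step 9): P = [1, 3, 4, 5, 8] / [2, 7, 9] / [6];  Q = [1, 2, 5, 7, 8] / [3, 4, 6] / [9]
Final shape: (5, 3, 1).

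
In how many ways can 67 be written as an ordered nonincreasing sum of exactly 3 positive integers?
p(67, 3 parts) = 374

Partitions of n into exactly k parts are in bijection with partitions of n − k into at most k parts (subtract 1 from each part). So p(67, exactly 3) = p(64, parts ≤ 3). Computing via the recurrence p(m, j) = p(m, j−1) + p(m−j, j) gives 374.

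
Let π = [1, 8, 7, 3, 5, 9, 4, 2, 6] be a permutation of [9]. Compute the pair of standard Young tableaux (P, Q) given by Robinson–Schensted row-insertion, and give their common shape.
P = [1, 2, 4, 6] / [3, 9] / [5] / [7] / [8];  Q = [1, 2, 5, 6] / [3, 9] / [4] / [7] / [8];  common shape = (4, 2, 1, 1, 1)

Row-insert the values π_1, π_2, … into P one at a time, bumping the leftmost entry strictly greater than the inserted value down to the next row. The recording tableau Q records, in position (i, j), the step at which that cell was added to P.
  Insert 1 (step 1): P = [1];  Q = [1]
  Insert 8 (step 2): P = [1, 8];  Q = [1, 2]
  Insert 7 (step 3): P = [1, 7] / [8];  Q = [1, 2] / [3]
  Insert 3 (step 4): P = [1, 3] / [7] / [8];  Q = [1, 2] / [3] / [4]
  Insert 5 (step 5): P = [1, 3, 5] / [7] / [8];  Q = [1, 2, 5] / [3] / [4]
  Insert 9 (step 6): P = [1, 3, 5, 9] / [7] / [8];  Q = [1, 2, 5, 6] / [3] / [4]
  Insert 4 (step 7): P = [1, 3, 4, 9] / [5] / [7] / [8];  Q = [1, 2, 5, 6] / [3] / [4] / [7]
  Insert 2 (step 8): P = [1, 2, 4, 9] / [3] / [5] / [7] / [8];  Q = [1, 2, 5, 6] / [3] / [4] / [7] / [8]
  Insert 6 (step 9): P = [1, 2, 4, 6] / [3, 9] / [5] / [7] / [8];  Q = [1, 2, 5, 6] / [3, 9] / [4] / [7] / [8]
Final shape: (4, 2, 1, 1, 1).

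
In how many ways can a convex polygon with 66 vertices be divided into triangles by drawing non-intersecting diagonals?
C_64 = 368479169875816659479009042713546950

These polygon triangulations are counted by the Catalan number C_n = (1/(n + 1)) · C(2n, n). For n = 64: C_64 = (1/65) · C(128, 64) = 23951146041928082866135587776380551750/65 = 368479169875816659479009042713546950.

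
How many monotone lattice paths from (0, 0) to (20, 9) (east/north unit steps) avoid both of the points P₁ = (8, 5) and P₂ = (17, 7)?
Number of paths = 4919475

Inclusion–exclusion. Total paths: C(29, 20) = 10015005. Through P₁: C(13, 8)·C(16, 12) = 2342340. Through P₂: C(24, 17)·C(5, 3) = 3461040. Since P₁ is strictly southwest of P₂, a monotone path through both must visit P₁ then P₂; paths through both = C(13, 8)·C(11, 9)·C(5, 3) = 707850. Avoid both = 10015005 − 2342340 − 3461040 + 707850 = 4919475.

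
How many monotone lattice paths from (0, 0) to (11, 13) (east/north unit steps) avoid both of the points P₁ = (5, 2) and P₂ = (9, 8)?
Number of paths = 1818348

Inclusion–exclusion. Total paths: C(24, 11) = 2496144. Through P₁: C(7, 5)·C(17, 6) = 259896. Through P₂: C(17, 9)·C(7, 2) = 510510. Since P₁ is strictly southwest of P₂, a monotone path through both must visit P₁ then P₂; paths through both = C(7, 5)·C(10, 4)·C(7, 2) = 92610. Avoid both = 2496144 − 259896 − 510510 + 92610 = 1818348.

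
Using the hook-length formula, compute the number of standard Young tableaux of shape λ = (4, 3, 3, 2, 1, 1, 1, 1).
# SYT of shape (4, 3, 3, 2, 1, 1, 1, 1) = 318500

Hook-length formula: f^λ = n! / Π hook(c), product over all cells c of the Young diagram. For λ = (4, 3, 3, 2, 1, 1, 1, 1), n = 16 boxes. Hook lengths by row (left-to-right, top-to-bottom): [11, 6, 4, 1]; [9, 4, 2]; [8, 3, 1]; [6, 1]; [4]; [3]; [2]; [1]. Product of hooks = 65691648. So f^λ = 16! / 65691648 = 20922789888000 / 65691648 = 318500.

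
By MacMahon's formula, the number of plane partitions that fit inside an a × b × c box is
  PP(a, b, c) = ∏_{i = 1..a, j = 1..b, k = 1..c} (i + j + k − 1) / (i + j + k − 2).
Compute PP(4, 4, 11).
PP(4, 4, 11) = 6892441920

Evaluate the triple product over i = 1..4, j = 1..4, k = 1..11. The factors are (2/1) · (3/2) · (4/3) · (5/4) · (6/5) · (7/6) · (8/7) · (9/8) · … (176 factors total). The numerators and denominators telescope so the product is an integer; carrying out the multiplication exactly gives PP(4, 4, 11) = 6892441920.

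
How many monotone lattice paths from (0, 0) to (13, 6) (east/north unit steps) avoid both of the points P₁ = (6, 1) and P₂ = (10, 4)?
Number of paths = 14028

Inclusion–exclusion. Total paths: C(19, 13) = 27132. Through P₁: C(7, 6)·C(12, 7) = 5544. Through P₂: C(14, 10)·C(5, 3) = 10010. Since P₁ is strictly southwest of P₂, a monotone path through both must visit P₁ then P₂; paths through both = C(7, 6)·C(7, 4)·C(5, 3) = 2450. Avoid both = 27132 − 5544 − 10010 + 2450 = 14028.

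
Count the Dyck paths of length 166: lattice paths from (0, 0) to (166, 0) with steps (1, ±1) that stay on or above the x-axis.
C_83 = 68854441132780194707888052034668647142985206100

These Dyck paths are counted by the Catalan number C_n = (1/(n + 1)) · C(2n, n). For n = 83: C_83 = (1/84) · C(166, 83) = 5783773055153536355462596370912166360010757312400/84 = 68854441132780194707888052034668647142985206100.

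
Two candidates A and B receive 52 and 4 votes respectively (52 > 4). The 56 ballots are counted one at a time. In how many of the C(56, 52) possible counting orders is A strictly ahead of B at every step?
Strict-lead orderings = 314820

Total orderings of the 56 votes with 52 for A: C(56, 52) = 367290. By the Bertrand ballot formula (Cycle Lemma / reflection principle), the number of orderings in which A is strictly ahead of B throughout is (p − q)/(p + q) · C(p + q, p) = (52 − 4)/(52 + 4) · 367290 = 314820.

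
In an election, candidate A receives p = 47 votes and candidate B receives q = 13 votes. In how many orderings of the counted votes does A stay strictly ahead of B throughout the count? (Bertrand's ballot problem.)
Strict-lead orderings = 2927889275640

Total orderings of the 60 votes with 47 for A: C(60, 47) = 5166863427600. By the Bertrand ballot formula (Cycle Lemma / reflection principle), the number of orderings in which A is strictly ahead of B throughout is (p − q)/(p + q) · C(p + q, p) = (47 − 13)/(47 + 13) · 5166863427600 = 2927889275640.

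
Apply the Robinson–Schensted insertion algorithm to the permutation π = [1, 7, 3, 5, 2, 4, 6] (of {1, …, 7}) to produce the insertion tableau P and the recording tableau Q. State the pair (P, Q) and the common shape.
P = [1, 2, 4, 6] / [3, 5] / [7];  Q = [1, 2, 4, 7] / [3, 6] / [5];  common shape = (4, 2, 1)

Row-insert the values π_1, π_2, … into P one at a time, bumping the leftmost entry strictly greater than the inserted value down to the next row. The recording tableau Q records, in position (i, j), the step at which that cell was added to P.
  Insert 1 (step 1): P = [1];  Q = [1]
  Insert 7 (step 2): P = [1, 7];  Q = [1, 2]
  Insert 3 (step 3): P = [1, 3] / [7];  Q = [1, 2] / [3]
  Insert 5 (step 4): P = [1, 3, 5] / [7];  Q = [1, 2, 4] / [3]
  Insert 2 (step 5): P = [1, 2, 5] / [3] / [7];  Q = [1, 2, 4] / [3] / [5]
  Insert 4 (step 6): P = [1, 2, 4] / [3, 5] / [7];  Q = [1, 2, 4] / [3, 6] / [5]
  Insert 6 (step 7): P = [1, 2, 4, 6] / [3, 5] / [7];  Q = [1, 2, 4, 7] / [3, 6] / [5]
Final shape: (4, 2, 1).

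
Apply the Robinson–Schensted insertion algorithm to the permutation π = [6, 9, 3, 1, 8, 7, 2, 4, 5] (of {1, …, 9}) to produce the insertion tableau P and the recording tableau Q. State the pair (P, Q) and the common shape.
P = [1, 2, 4, 5] / [3, 7] / [6, 8] / [9];  Q = [1, 2, 8, 9] / [3, 5] / [4, 6] / [7];  common shape = (4, 2, 2, 1)

Row-insert the values π_1, π_2, … into P one at a time, bumping the leftmost entry strictly greater than the inserted value down to the next row. The recording tableau Q records, in position (i, j), the step at which that cell was added to P.
  Insert 6 (step 1): P = [6];  Q = [1]
  Insert 9 (step 2): P = [6, 9];  Q = [1, 2]
  Insert 3 (step 3): P = [3, 9] / [6];  Q = [1, 2] / [3]
  Insert 1 (step 4): P = [1, 9] / [3] / [6];  Q = [1, 2] / [3] / [4]
  Insert 8 (step 5): P = [1, 8] / [3, 9] / [6];  Q = [1, 2] / [3, 5] / [4]
  Insert 7 (step 6): P = [1, 7] / [3, 8] / [6, 9];  Q = [1, 2] / [3, 5] / [4, 6]
  Insert 2 (step 7): P = [1, 2] / [3, 7] / [6, 8] / [9];  Q = [1, 2] / [3, 5] / [4, 6] / [7]
  Insert 4 (step 8): P = [1, 2, 4] / [3, 7] / [6, 8] / [9];  Q = [1, 2, 8] / [3, 5] / [4, 6] / [7]
  Insert 5 (step 9): P = [1, 2, 4, 5] / [3, 7] / [6, 8] / [9];  Q = [1, 2, 8, 9] / [3, 5] / [4, 6] / [7]
Final shape: (4, 2, 2, 1).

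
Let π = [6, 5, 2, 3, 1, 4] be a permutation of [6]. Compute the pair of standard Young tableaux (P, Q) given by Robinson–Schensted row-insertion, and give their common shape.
P = [1, 3, 4] / [2] / [5] / [6];  Q = [1, 4, 6] / [2] / [3] / [5];  common shape = (3, 1, 1, 1)

Row-insert the values π_1, π_2, … into P one at a time, bumping the leftmost entry strictly greater than the inserted value down to the next row. The recording tableau Q records, in position (i, j), the step at which that cell was added to P.
  Insert 6 (step 1): P = [6];  Q = [1]
  Insert 5 (step 2): P = [5] / [6];  Q = [1] / [2]
  Insert 2 (step 3): P = [2] / [5] / [6];  Q = [1] / [2] / [3]
  Insert 3 (step 4): P = [2, 3] / [5] / [6];  Q = [1, 4] / [2] / [3]
  Insert 1 (step 5): P = [1, 3] / [2] / [5] / [6];  Q = [1, 4] / [2] / [3] / [5]
  Insert 4 (step 6): P = [1, 3, 4] / [2] / [5] / [6];  Q = [1, 4, 6] / [2] / [3] / [5]
Final shape: (3, 1, 1, 1).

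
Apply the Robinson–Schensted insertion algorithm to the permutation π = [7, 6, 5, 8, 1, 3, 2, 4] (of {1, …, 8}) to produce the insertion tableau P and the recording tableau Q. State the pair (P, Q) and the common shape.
P = [1, 2, 4] / [3, 8] / [5] / [6] / [7];  Q = [1, 4, 8] / [2, 6] / [3] / [5] / [7];  common shape = (3, 2, 1, 1, 1)

Row-insert the values π_1, π_2, … into P one at a time, bumping the leftmost entry strictly greater than the inserted value down to the next row. The recording tableau Q records, in position (i, j), the step at which that cell was added to P.
  Insert 7 (step 1): P = [7];  Q = [1]
  Insert 6 (step 2): P = [6] / [7];  Q = [1] / [2]
  Insert 5 (step 3): P = [5] / [6] / [7];  Q = [1] / [2] / [3]
  Insert 8 (step 4): P = [5, 8] / [6] / [7];  Q = [1, 4] / [2] / [3]
  Insert 1 (step 5): P = [1, 8] / [5] / [6] / [7];  Q = [1, 4] / [2] / [3] / [5]
  Insert 3 (step 6): P = [1, 3] / [5, 8] / [6] / [7];  Q = [1, 4] / [2, 6] / [3] / [5]
  Insert 2 (step 7): P = [1, 2] / [3, 8] / [5] / [6] / [7];  Q = [1, 4] / [2, 6] / [3] / [5] / [7]
  Insert 4 (step 8): P = [1, 2, 4] / [3, 8] / [5] / [6] / [7];  Q = [1, 4, 8] / [2, 6] / [3] / [5] / [7]
Final shape: (3, 2, 1, 1, 1).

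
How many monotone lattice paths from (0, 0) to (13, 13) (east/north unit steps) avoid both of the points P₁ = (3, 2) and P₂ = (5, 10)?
Number of paths = 6452195

Inclusion–exclusion. Total paths: C(26, 13) = 10400600. Through P₁: C(5, 3)·C(21, 10) = 3527160. Through P₂: C(15, 5)·C(11, 8) = 495495. Since P₁ is strictly southwest of P₂, a monotone path through both must visit P₁ then P₂; paths through both = C(5, 3)·C(10, 2)·C(11, 8) = 74250. Avoid both = 10400600 − 3527160 − 495495 + 74250 = 6452195.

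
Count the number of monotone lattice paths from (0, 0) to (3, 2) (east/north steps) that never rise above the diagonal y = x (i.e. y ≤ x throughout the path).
Number of paths = 5

By the reflection principle (André's argument), the number of monotone paths to (3, 2) with n ≤ m that never go above y = x is C(5, 3) − C(5, 4) = 10 − 5 = 5.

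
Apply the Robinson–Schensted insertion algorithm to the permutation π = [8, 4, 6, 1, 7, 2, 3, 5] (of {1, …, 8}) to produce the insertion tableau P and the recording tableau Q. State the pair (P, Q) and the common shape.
P = [1, 2, 3, 5] / [4, 6, 7] / [8];  Q = [1, 3, 5, 8] / [2, 6, 7] / [4];  common shape = (4, 3, 1)

Row-insert the values π_1, π_2, … into P one at a time, bumping the leftmost entry strictly greater than the inserted value down to the next row. The recording tableau Q records, in position (i, j), the step at which that cell was added to P.
  Insert 8 (step 1): P = [8];  Q = [1]
  Insert 4 (step 2): P = [4] / [8];  Q = [1] / [2]
  Insert 6 (step 3): P = [4, 6] / [8];  Q = [1, 3] / [2]
  Insert 1 (step 4): P = [1, 6] / [4] / [8];  Q = [1, 3] / [2] / [4]
  Insert 7 (step 5): P = [1, 6, 7] / [4] / [8];  Q = [1, 3, 5] / [2] / [4]
  Insert 2 (step 6): P = [1, 2, 7] / [4, 6] / [8];  Q = [1, 3, 5] / [2, 6] / [4]
  Insert 3 (step 7): P = [1, 2, 3] / [4, 6, 7] / [8];  Q = [1, 3, 5] / [2, 6, 7] / [4]
  Insert 5 (step 8): P = [1, 2, 3, 5] / [4, 6, 7] / [8];  Q = [1, 3, 5, 8] / [2, 6, 7] / [4]
Final shape: (4, 3, 1).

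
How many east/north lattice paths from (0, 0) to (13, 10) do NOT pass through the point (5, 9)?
Number of paths = 1126048

Total paths from (0, 0) to (13, 10): C(23, 13) = 1144066. Paths through (5, 9): (paths (0, 0) → (5, 9)) × (paths (5, 9) → (13, 10)) = C(14, 5) · C(9, 8) = 2002 · 9 = 18018. Avoidance count = 1144066 − 18018 = 1126048.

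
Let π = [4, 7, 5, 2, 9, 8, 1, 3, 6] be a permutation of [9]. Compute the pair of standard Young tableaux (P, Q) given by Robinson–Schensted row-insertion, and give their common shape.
P = [1, 3, 6] / [2, 5, 8] / [4, 9] / [7];  Q = [1, 2, 5] / [3, 6, 9] / [4, 8] / [7];  common shape = (3, 3, 2, 1)

Row-insert the values π_1, π_2, … into P one at a time, bumping the leftmost entry strictly greater than the inserted value down to the next row. The recording tableau Q records, in position (i, j), the step at which that cell was added to P.
  Insert 4 (step 1): P = [4];  Q = [1]
  Insert 7 (step 2): P = [4, 7];  Q = [1, 2]
  Insert 5 (step 3): P = [4, 5] / [7];  Q = [1, 2] / [3]
  Insert 2 (step 4): P = [2, 5] / [4] / [7];  Q = [1, 2] / [3] / [4]
  Insert 9 (step 5): P = [2, 5, 9] / [4] / [7];  Q = [1, 2, 5] / [3] / [4]
  Insert 8 (step 6): P = [2, 5, 8] / [4, 9] / [7];  Q = [1, 2, 5] / [3, 6] / [4]
  Insert 1 (step 7): P = [1, 5, 8] / [2, 9] / [4] / [7];  Q = [1, 2, 5] / [3, 6] / [4] / [7]
  Insert 3 (step 8): P = [1, 3, 8] / [2, 5] / [4, 9] / [7];  Q = [1, 2, 5] / [3, 6] / [4, 8] / [7]
  Insert 6 (step 9): P = [1, 3, 6] / [2, 5, 8] / [4, 9] / [7];  Q = [1, 2, 5] / [3, 6, 9] / [4, 8] / [7]
Final shape: (3, 3, 2, 1).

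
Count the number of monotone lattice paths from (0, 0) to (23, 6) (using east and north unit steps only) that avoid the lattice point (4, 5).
Number of paths = 472500

Total paths from (0, 0) to (23, 6): C(29, 23) = 475020. Paths through (4, 5): (paths (0, 0) → (4, 5)) × (paths (4, 5) → (23, 6)) = C(9, 4) · C(20, 19) = 126 · 20 = 2520. Avoidance count = 475020 − 2520 = 472500.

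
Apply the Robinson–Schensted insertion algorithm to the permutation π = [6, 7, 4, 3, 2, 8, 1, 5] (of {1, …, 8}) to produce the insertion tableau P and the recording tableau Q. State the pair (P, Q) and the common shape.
P = [1, 5, 8] / [2, 7] / [3] / [4] / [6];  Q = [1, 2, 6] / [3, 8] / [4] / [5] / [7];  common shape = (3, 2, 1, 1, 1)

Row-insert the values π_1, π_2, … into P one at a time, bumping the leftmost entry strictly greater than the inserted value down to the next row. The recording tableau Q records, in position (i, j), the step at which that cell was added to P.
  Insert 6 (step 1): P = [6];  Q = [1]
  Insert 7 (step 2): P = [6, 7];  Q = [1, 2]
  Insert 4 (step 3): P = [4, 7] / [6];  Q = [1, 2] / [3]
  Insert 3 (step 4): P = [3, 7] / [4] / [6];  Q = [1, 2] / [3] / [4]
  Insert 2 (step 5): P = [2, 7] / [3] / [4] / [6];  Q = [1, 2] / [3] / [4] / [5]
  Insert 8 (step 6): P = [2, 7, 8] / [3] / [4] / [6];  Q = [1, 2, 6] / [3] / [4] / [5]
  Insert 1 (step 7): P = [1, 7, 8] / [2] / [3] / [4] / [6];  Q = [1, 2, 6] / [3] / [4] / [5] / [7]
  Insert 5 (step 8): P = [1, 5, 8] / [2, 7] / [3] / [4] / [6];  Q = [1, 2, 6] / [3, 8] / [4] / [5] / [7]
Final shape: (3, 2, 1, 1, 1).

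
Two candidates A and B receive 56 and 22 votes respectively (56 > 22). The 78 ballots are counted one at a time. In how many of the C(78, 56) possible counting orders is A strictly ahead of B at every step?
Strict-lead orderings = 6176744369371087060

Total orderings of the 78 votes with 56 for A: C(78, 56) = 14170178259145435020. By the Bertrand ballot formula (Cycle Lemma / reflection principle), the number of orderings in which A is strictly ahead of B throughout is (p − q)/(p + q) · C(p + q, p) = (56 − 22)/(56 + 22) · 14170178259145435020 = 6176744369371087060.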